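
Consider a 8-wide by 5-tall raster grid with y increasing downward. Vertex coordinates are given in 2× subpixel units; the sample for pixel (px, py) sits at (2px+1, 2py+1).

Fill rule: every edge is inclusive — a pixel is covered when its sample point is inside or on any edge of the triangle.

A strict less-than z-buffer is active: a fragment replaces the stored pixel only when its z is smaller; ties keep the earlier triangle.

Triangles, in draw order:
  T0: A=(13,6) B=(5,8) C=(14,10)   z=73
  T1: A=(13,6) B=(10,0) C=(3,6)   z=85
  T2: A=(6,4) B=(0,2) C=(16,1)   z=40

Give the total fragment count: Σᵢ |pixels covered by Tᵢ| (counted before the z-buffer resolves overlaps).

T0:
  2·area = 34  (B↔C swapped to make it positive)
  edge (13, 6)→(14, 10): d=(1,4) inclusive
  edge (14, 10)→(5, 8): d=(-9,-2) inclusive
  edge (5, 8)→(13, 6): d=(8,-2) inclusive
    (4,3)@(9, 7): e=[17,17,0] → █  [on edge]
    (5,3)@(11, 7): e=[9,21,4] → █
    (6,3)@(13, 7): e=[1,25,8] → █
    (7,3)@(15, 7): e=[-7,29,12] → ·
    (0,4)@(1, 9): e=[51,-17,0] → ·  [on edge]
    (4,4)@(9, 9): e=[19,-1,16] → ·
    (5,4)@(11, 9): e=[11,3,20] → █
    (7,4)@(15, 9): e=[-5,11,28] → ·
  covered (5 px):
    · · · · · · · ·
    · · · · · · · ·
    · · · · · · · ·
    · · · · █ █ █ ·
    · · · · · █ █ ·
T1:
  2·area = 60  (B↔C swapped to make it positive)
  edge (13, 6)→(3, 6): d=(-10,0) inclusive
  edge (3, 6)→(10, 0): d=(7,-6) inclusive
  edge (10, 0)→(13, 6): d=(3,6) inclusive
    (4,0)@(9, 1): e=[50,1,9] → █
    (5,0)@(11, 1): e=[50,13,-3] → ·
    (3,1)@(7, 3): e=[30,3,27] → █
    (5,1)@(11, 3): e=[30,27,3] → █
    (6,1)@(13, 3): e=[30,39,-9] → ·
    (2,2)@(5, 5): e=[10,5,45] → █
    (6,2)@(13, 5): e=[10,53,-3] → ·
    (2,3)@(5, 7): e=[-10,19,51] → ·
    (3,3)@(7, 7): e=[-10,31,39] → ·
    (4,3)@(9, 7): e=[-10,43,27] → ·
    (5,3)@(11, 7): e=[-10,55,15] → ·
  covered (8 px):
    · · · · █ · · ·
    · · · █ █ █ · ·
    · · █ █ █ █ · ·
    · · · · · · · ·
    · · · · · · · ·
T2:
  2·area = 38
  edge (6, 4)→(0, 2): d=(-6,-2) inclusive
  edge (0, 2)→(16, 1): d=(16,-1) inclusive
  edge (16, 1)→(6, 4): d=(-10,3) inclusive
    (1,1)@(3, 3): e=[0,19,19] → █  [on edge]
    (2,1)@(5, 3): e=[4,21,13] → █
    (3,1)@(7, 3): e=[8,23,7] → █
    (4,1)@(9, 3): e=[12,25,1] → █
    (5,1)@(11, 3): e=[16,27,-5] → ·
    (1,2)@(3, 5): e=[-12,51,-1] → ·
    (2,2)@(5, 5): e=[-8,53,-7] → ·
    (3,2)@(7, 5): e=[-4,55,-13] → ·
    (4,2)@(9, 5): e=[0,57,-19] → ·  [on edge]
    (7,3)@(15, 7): e=[0,95,-57] → ·  [on edge]
  covered (4 px):
    · · · · · · · ·
    · █ █ █ █ · · ·
    · · · · · · · ·
    · · · · · · · ·
    · · · · · · · ·

Final: 17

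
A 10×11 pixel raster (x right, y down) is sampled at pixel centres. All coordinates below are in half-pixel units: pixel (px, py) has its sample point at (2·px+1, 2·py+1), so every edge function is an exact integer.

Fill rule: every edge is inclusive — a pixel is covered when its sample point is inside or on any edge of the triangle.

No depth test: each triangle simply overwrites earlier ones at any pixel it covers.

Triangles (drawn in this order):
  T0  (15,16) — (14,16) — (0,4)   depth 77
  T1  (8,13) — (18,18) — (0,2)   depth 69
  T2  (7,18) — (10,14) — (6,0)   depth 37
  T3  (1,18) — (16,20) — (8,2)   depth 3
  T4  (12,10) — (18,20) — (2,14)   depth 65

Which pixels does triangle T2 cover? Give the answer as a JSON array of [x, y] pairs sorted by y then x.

T0:
  2·area = 12
  edge (15, 16)→(14, 16): d=(-1,0) inclusive
  edge (14, 16)→(0, 4): d=(-14,-12) inclusive
  edge (0, 4)→(15, 16): d=(15,12) inclusive
    (5,6)@(11, 13): e=[3,6,3] → #
    (6,6)@(13, 13): e=[3,30,-21] → ·
    (5,7)@(11, 15): e=[1,-22,33] → ·
    (6,7)@(13, 15): e=[1,2,9] → #
    (7,7)@(15, 15): e=[1,26,-15] → ·
    (6,8)@(13, 17): e=[-1,-26,39] → ·
  covered (2 px):
    · · · · · · · · · ·
    · · · · · · · · · ·
    · · · · · · · · · ·
    · · · · · · · · · ·
    · · · · · · · · · ·
    · · · · · · · · · ·
    · · · · · # · · · ·
    · · · · · · # · · ·
    · · · · · · · · · ·
    · · · · · · · · · ·
    · · · · · · · · · ·
T1:
  2·area = 70  (B↔C swapped to make it positive)
  edge (8, 13)→(0, 2): d=(-8,-11) inclusive
  edge (0, 2)→(18, 18): d=(18,16) inclusive
  edge (18, 18)→(8, 13): d=(-10,-5) inclusive
    (0,1)@(1, 3): e=[3,2,65] → #
    (1,1)@(3, 3): e=[25,-30,75] → ·
    (0,2)@(1, 5): e=[-13,38,45] → ·
    (1,2)@(3, 5): e=[9,6,55] → #
    (2,2)@(5, 5): e=[31,-26,65] → ·
    (1,3)@(3, 7): e=[-7,42,35] → ·
    (2,3)@(5, 7): e=[15,10,45] → #
    (3,3)@(7, 7): e=[37,-22,55] → ·
    (2,4)@(5, 9): e=[-1,46,25] → ·
    (3,4)@(7, 9): e=[21,14,35] → #
    (4,4)@(9, 9): e=[43,-18,45] → ·
    (3,5)@(7, 11): e=[5,50,15] → #
  covered (9 px):
    · · · · · · · · · ·
    # · · · · · · · · ·
    · # · · · · · · · ·
    · · # · · · · · · ·
    · · · # · · · · · ·
    · · · # # · · · · ·
    · · · · # # · · · ·
    · · · · · · # · · ·
    · · · · · · · · · ·
    · · · · · · · · · ·
    · · · · · · · · · ·
T2:
  2·area = 58  (B↔C swapped to make it positive)
  edge (7, 18)→(6, 0): d=(-1,-18) inclusive
  edge (6, 0)→(10, 14): d=(4,14) inclusive
  edge (10, 14)→(7, 18): d=(-3,4) inclusive
    (3,2)@(7, 5): e=[13,6,39] → #
    (4,2)@(9, 5): e=[49,-22,31] → ·
    (3,3)@(7, 7): e=[11,14,33] → #
    (4,3)@(9, 7): e=[47,-14,25] → ·
    (3,4)@(7, 9): e=[9,22,27] → #
    (4,4)@(9, 9): e=[45,-6,19] → ·
    (3,5)@(7, 11): e=[7,30,21] → #
    (4,5)@(9, 11): e=[43,2,13] → #
    (5,5)@(11, 11): e=[79,-26,5] → ·
    (3,6)@(7, 13): e=[5,38,15] → #
    (5,6)@(11, 13): e=[77,-18,-1] → ·
    (3,7)@(7, 15): e=[3,46,9] → #
  covered (10 px):
    · · · · · · · · · ·
    · · · · · · · · · ·
    · · · # · · · · · ·
    · · · # · · · · · ·
    · · · # · · · · · ·
    · · · # # · · · · ·
    · · · # # · · · · ·
    · · · # # · · · · ·
    · · · # · · · · · ·
    · · · · · · · · · ·
    · · · · · · · · · ·
T3:
  2·area = 254  (B↔C swapped to make it positive)
  edge (1, 18)→(8, 2): d=(7,-16) inclusive
  edge (8, 2)→(16, 20): d=(8,18) inclusive
  edge (16, 20)→(1, 18): d=(-15,-2) inclusive
    (3,2)@(7, 5): e=[5,42,207] → #
    (4,2)@(9, 5): e=[37,6,211] → #
    (5,2)@(11, 5): e=[69,-30,215] → ·
    (3,3)@(7, 7): e=[19,58,177] → #
    (5,3)@(11, 7): e=[83,-14,185] → ·
    (2,4)@(5, 9): e=[1,110,143] → #
    (5,4)@(11, 9): e=[97,2,155] → #
    (6,4)@(13, 9): e=[129,-34,159] → ·
    (2,5)@(5, 11): e=[15,126,113] → #
    (6,5)@(13, 11): e=[143,-18,129] → ·
    (2,6)@(5, 13): e=[29,142,83] → #
    (6,6)@(13, 13): e=[157,-2,99] → ·
  covered (32 px):
    · · · · · · · · · ·
    · · · · · · · · · ·
    · · · # # · · · · ·
    · · · # # · · · · ·
    · · # # # # · · · ·
    · · # # # # · · · ·
    · · # # # # · · · ·
    · # # # # # # · · ·
    · # # # # # # · · ·
    · · · · # # # # · ·
    · · · · · · · · · ·
T4:
  2·area = 124
  edge (12, 10)→(18, 20): d=(6,10) inclusive
  edge (18, 20)→(2, 14): d=(-16,-6) inclusive
  edge (2, 14)→(12, 10): d=(10,-4) inclusive
    (4,2)@(9, 5): e=[0,186,-62] → ·  [on edge]
    (5,5)@(11, 11): e=[16,102,6] → #
    (6,5)@(13, 11): e=[-4,114,14] → ·
    (2,6)@(5, 13): e=[88,34,2] → #
    (3,6)@(7, 13): e=[68,46,10] → #
    (4,6)@(9, 13): e=[48,58,18] → #
    (6,6)@(13, 13): e=[8,82,34] → #
    (7,6)@(15, 13): e=[-12,94,42] → ·
    (2,7)@(5, 15): e=[100,2,22] → #
    (7,7)@(15, 15): e=[0,62,62] → #  [on edge]
    (8,7)@(17, 15): e=[-20,74,70] → ·
    (2,8)@(5, 17): e=[112,-30,42] → ·
  covered (16 px):
    · · · · · · · · · ·
    · · · · · · · · · ·
    · · · · · · · · · ·
    · · · · · · · · · ·
    · · · · · · · · · ·
    · · · · · # · · · ·
    · · # # # # # · · ·
    · · # # # # # # · ·
    · · · · · # # # · ·
    · · · · · · · · # ·
    · · · · · · · · · ·

Answer: [[3,2],[3,3],[3,4],[3,5],[4,5],[3,6],[4,6],[3,7],[4,7],[3,8]]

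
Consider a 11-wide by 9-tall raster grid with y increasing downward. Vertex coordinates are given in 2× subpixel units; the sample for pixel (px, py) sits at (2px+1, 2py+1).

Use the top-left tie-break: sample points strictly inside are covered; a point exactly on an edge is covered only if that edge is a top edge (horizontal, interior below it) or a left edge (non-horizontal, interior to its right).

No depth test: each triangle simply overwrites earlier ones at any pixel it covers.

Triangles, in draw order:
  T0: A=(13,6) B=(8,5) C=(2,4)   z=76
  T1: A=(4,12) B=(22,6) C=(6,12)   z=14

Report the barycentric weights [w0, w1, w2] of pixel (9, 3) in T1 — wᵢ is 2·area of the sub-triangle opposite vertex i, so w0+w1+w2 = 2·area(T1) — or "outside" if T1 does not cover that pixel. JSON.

T0:
  2·area = 1  (B↔C swapped to make it positive)
  edge (13, 6)→(2, 4): d=(-11,-2) top-left  bias=+0
  edge (2, 4)→(8, 5): d=(6,1) right/bottom  bias=-1
  edge (8, 5)→(13, 6): d=(5,1) right/bottom  bias=-1
  covered (0 px):
    · · · · · · · · · · ·
    · · · · · · · · · · ·
    · · · · · · · · · · ·
    · · · · · · · · · · ·
    · · · · · · · · · · ·
    · · · · · · · · · · ·
    · · · · · · · · · · ·
    · · · · · · · · · · ·
    · · · · · · · · · · ·
T1:
  2·area = 12
  edge (4, 12)→(22, 6): d=(18,-6) top-left  bias=+0
  edge (22, 6)→(6, 12): d=(-16,6) right/bottom  bias=-1
  edge (6, 12)→(4, 12): d=(-2,0) right/bottom  bias=-1
    (9,3)@(19, 7): e=[0,2,10] → █  [on edge]
    (10,3)@(21, 7): e=[12,-10,10] → ·
    (6,4)@(13, 9): e=[0,6,6] → █  [on edge]
    (7,4)@(15, 9): e=[12,-6,6] → ·
    (9,4)@(19, 9): e=[36,-30,6] → ·
    (3,5)@(7, 11): e=[0,10,2] → █  [on edge]
    (4,5)@(9, 11): e=[12,-2,2] → ·
    (6,5)@(13, 11): e=[36,-26,2] → ·
    (0,6)@(1, 13): e=[0,14,-2] → ·  [on edge]
    (3,6)@(7, 13): e=[36,-22,-2] → ·
  covered (3 px):
    · · · · · · · · · · ·
    · · · · · · · · · · ·
    · · · · · · · · · · ·
    · · · · · · · · · █ ·
    · · · · · · █ · · · ·
    · · · █ · · · · · · ·
    · · · · · · · · · · ·
    · · · · · · · · · · ·
    · · · · · · · · · · ·

Answer: [2,10,0]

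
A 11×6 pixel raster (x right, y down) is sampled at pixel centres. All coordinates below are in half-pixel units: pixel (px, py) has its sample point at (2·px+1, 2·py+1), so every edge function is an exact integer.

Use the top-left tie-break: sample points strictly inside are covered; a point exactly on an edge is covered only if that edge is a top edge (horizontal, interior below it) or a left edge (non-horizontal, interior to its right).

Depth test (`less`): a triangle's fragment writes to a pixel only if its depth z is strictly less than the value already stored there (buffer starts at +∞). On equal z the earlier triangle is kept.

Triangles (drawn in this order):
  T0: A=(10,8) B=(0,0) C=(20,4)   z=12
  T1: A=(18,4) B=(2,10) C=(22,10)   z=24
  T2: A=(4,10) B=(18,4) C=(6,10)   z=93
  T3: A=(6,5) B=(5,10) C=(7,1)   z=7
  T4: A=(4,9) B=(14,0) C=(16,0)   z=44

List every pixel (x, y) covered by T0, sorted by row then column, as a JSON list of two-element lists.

T0:
  2·area = 120
  edge (10, 8)→(0, 0): d=(-10,-8) top-left  bias=+0
  edge (0, 0)→(20, 4): d=(20,4) right/bottom  bias=-1
  edge (20, 4)→(10, 8): d=(-10,4) right/bottom  bias=-1
    (1,0)@(3, 1): e=[14,8,98] → #
    (2,0)@(5, 1): e=[30,0,90] → ·  [on edge]
    (1,1)@(3, 3): e=[-6,48,78] → ·
    (2,1)@(5, 3): e=[10,40,70] → #
    (3,1)@(7, 3): e=[26,32,62] → #
    (4,1)@(9, 3): e=[42,24,54] → #
    (5,1)@(11, 3): e=[58,16,46] → #
    (6,1)@(13, 3): e=[74,8,38] → #
    (7,1)@(15, 3): e=[90,0,30] → ·  [on edge]
    (2,2)@(5, 5): e=[-10,80,50] → ·
    (3,2)@(7, 5): e=[6,72,42] → #
    (7,2)@(15, 5): e=[70,40,10] → #
  covered (14 px):
    · # · · · · · · · · ·
    · · # # # # # · · · ·
    · · · # # # # # # · ·
    · · · · # # · · · · ·
    · · · · · · · · · · ·
    · · · · · · · · · · ·
T1:
  2·area = 120  (B↔C swapped to make it positive)
  edge (18, 4)→(22, 10): d=(4,6) right/bottom  bias=-1
  edge (22, 10)→(2, 10): d=(-20,0) right/bottom  bias=-1
  edge (2, 10)→(18, 4): d=(16,-6) top-left  bias=+0
    (8,2)@(17, 5): e=[10,100,10] → #
    (9,2)@(19, 5): e=[-2,100,22] → ·
    (5,3)@(11, 7): e=[54,60,6] → #
    (6,3)@(13, 7): e=[42,60,18] → #
    (7,3)@(15, 7): e=[30,60,30] → #
    (9,3)@(19, 7): e=[6,60,54] → #
    (10,3)@(21, 7): e=[-6,60,66] → ·
    (2,4)@(5, 9): e=[98,20,2] → #
    (3,4)@(7, 9): e=[86,20,14] → #
    (4,4)@(9, 9): e=[74,20,26] → #
    (10,4)@(21, 9): e=[2,20,98] → #
    (2,5)@(5, 11): e=[106,-20,34] → ·
  covered (15 px):
    · · · · · · · · · · ·
    · · · · · · · · · · ·
    · · · · · · · · # · ·
    · · · · · # # # # # ·
    · · # # # # # # # # #
    · · · · · · · · · · ·
T2:
  2·area = 12
  edge (4, 10)→(18, 4): d=(14,-6) top-left  bias=+0
  edge (18, 4)→(6, 10): d=(-12,6) right/bottom  bias=-1
  edge (6, 10)→(4, 10): d=(-2,0) right/bottom  bias=-1
    (5,3)@(11, 7): e=[0,6,6] → #  [on edge]
    (6,3)@(13, 7): e=[12,-6,6] → ·
    (3,4)@(7, 9): e=[4,6,2] → #
    (4,4)@(9, 9): e=[16,-6,2] → ·
    (5,4)@(11, 9): e=[28,-18,2] → ·
    (3,5)@(7, 11): e=[32,-18,-2] → ·
  covered (2 px):
    · · · · · · · · · · ·
    · · · · · · · · · · ·
    · · · · · · · · · · ·
    · · · · · # · · · · ·
    · · · # · · · · · · ·
    · · · · · · · · · · ·
T3:
  2·area = 1  (B↔C swapped to make it positive)
  edge (6, 5)→(7, 1): d=(1,-4) top-left  bias=+0
  edge (7, 1)→(5, 10): d=(-2,9) right/bottom  bias=-1
  edge (5, 10)→(6, 5): d=(1,-5) top-left  bias=+0
    (3,0)@(7, 1): e=[0,0,1] → ·  [on edge]
    (2,4)@(5, 9): e=[0,2,-1] → ·  [on edge]
  covered (0 px):
    · · · · · · · · · · ·
    · · · · · · · · · · ·
    · · · · · · · · · · ·
    · · · · · · · · · · ·
    · · · · · · · · · · ·
    · · · · · · · · · · ·
T4:
  2·area = 18
  edge (4, 9)→(14, 0): d=(10,-9) top-left  bias=+0
  edge (14, 0)→(16, 0): d=(2,0) top-left  bias=+0
  edge (16, 0)→(4, 9): d=(-12,9) right/bottom  bias=-1
    (6,0)@(13, 1): e=[1,2,15] → #
    (7,0)@(15, 1): e=[19,2,-3] → ·
    (5,1)@(11, 3): e=[3,6,9] → #
    (6,1)@(13, 3): e=[21,6,-9] → ·
    (4,2)@(9, 5): e=[5,10,3] → #
    (5,2)@(11, 5): e=[23,10,-15] → ·
    (4,3)@(9, 7): e=[25,14,-21] → ·
  covered (3 px):
    · · · · · · # · · · ·
    · · · · · # · · · · ·
    · · · · # · · · · · ·
    · · · · · · · · · · ·
    · · · · · · · · · · ·
    · · · · · · · · · · ·

Result: [[1,0],[2,1],[3,1],[4,1],[5,1],[6,1],[3,2],[4,2],[5,2],[6,2],[7,2],[8,2],[4,3],[5,3]]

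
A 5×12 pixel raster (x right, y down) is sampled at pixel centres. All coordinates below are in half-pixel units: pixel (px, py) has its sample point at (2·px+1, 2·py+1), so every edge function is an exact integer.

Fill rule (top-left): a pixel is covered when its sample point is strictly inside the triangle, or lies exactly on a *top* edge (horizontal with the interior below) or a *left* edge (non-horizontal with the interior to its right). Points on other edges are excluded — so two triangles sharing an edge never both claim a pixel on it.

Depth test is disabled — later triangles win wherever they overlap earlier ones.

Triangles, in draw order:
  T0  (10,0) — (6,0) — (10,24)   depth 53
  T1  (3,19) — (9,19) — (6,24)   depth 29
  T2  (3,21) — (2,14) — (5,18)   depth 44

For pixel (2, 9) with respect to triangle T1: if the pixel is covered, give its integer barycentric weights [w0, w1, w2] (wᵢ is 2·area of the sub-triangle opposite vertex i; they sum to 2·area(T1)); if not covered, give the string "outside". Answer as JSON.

T0:
  2·area = 96  (B↔C swapped to make it positive)
  edge (10, 0)→(10, 24): d=(0,24) right/bottom  bias=-1
  edge (10, 24)→(6, 0): d=(-4,-24) top-left  bias=+0
  edge (6, 0)→(10, 0): d=(4,0) top-left  bias=+0
    (3,0)@(7, 1): e=[72,20,4] → X
    (4,0)@(9, 1): e=[24,68,4] → X
    (3,1)@(7, 3): e=[72,12,12] → X
    (3,2)@(7, 5): e=[72,4,20] → X
    (3,3)@(7, 7): e=[72,-4,28] → .
    (4,3)@(9, 7): e=[24,44,28] → X
    (4,4)@(9, 9): e=[24,36,36] → X
    (4,5)@(9, 11): e=[24,28,44] → X
    (4,6)@(9, 13): e=[24,20,52] → X
    (4,7)@(9, 15): e=[24,12,60] → X
    (4,8)@(9, 17): e=[24,4,68] → X
    (4,9)@(9, 19): e=[24,-4,76] → .
  covered (12 px):
    . . . X X
    . . . X X
    . . . X X
    . . . . X
    . . . . X
    . . . . X
    . . . . X
    . . . . X
    . . . . X
    . . . . .
    . . . . .
    . . . . .
T1:
  2·area = 30
  edge (3, 19)→(9, 19): d=(6,0) top-left  bias=+0
  edge (9, 19)→(6, 24): d=(-3,5) right/bottom  bias=-1
  edge (6, 24)→(3, 19): d=(-3,-5) top-left  bias=+0
    (0,9)@(1, 19): e=[0,40,-10] → .  [on edge]
    (1,9)@(3, 19): e=[0,30,0] → X  [on edge]
    (2,9)@(5, 19): e=[0,20,10] → X  [on edge]
    (3,9)@(7, 19): e=[0,10,20] → X  [on edge]
    (4,9)@(9, 19): e=[0,0,30] → .  [on edge]
    (1,10)@(3, 21): e=[12,24,-6] → .
    (2,10)@(5, 21): e=[12,14,4] → X
    (4,10)@(9, 21): e=[12,-6,24] → .
    (2,11)@(5, 23): e=[24,8,-2] → .
    (3,11)@(7, 23): e=[24,-2,8] → .
  covered (5 px):
    . . . . .
    . . . . .
    . . . . .
    . . . . .
    . . . . .
    . . . . .
    . . . . .
    . . . . .
    . . . . .
    . X X X .
    . . X X .
    . . . . .
T2:
  2·area = 17
  edge (3, 21)→(2, 14): d=(-1,-7) top-left  bias=+0
  edge (2, 14)→(5, 18): d=(3,4) right/bottom  bias=-1
  edge (5, 18)→(3, 21): d=(-2,3) right/bottom  bias=-1
    (0,3)@(1, 7): e=[0,-17,34] → .  [on edge]
    (3,7)@(7, 15): e=[34,-17,0] → .  [on edge]
    (1,8)@(3, 17): e=[4,5,8] → X
    (2,8)@(5, 17): e=[18,-3,2] → .
    (1,9)@(3, 19): e=[2,11,4] → X
    (2,9)@(5, 19): e=[16,3,-2] → .
    (1,10)@(3, 21): e=[0,17,0] → .  [on edge]
  covered (2 px):
    . . . . .
    . . . . .
    . . . . .
    . . . . .
    . . . . .
    . . . . .
    . . . . .
    . . . . .
    . X . . .
    . X . . .
    . . . . .
    . . . . .

Final: [20,10,0]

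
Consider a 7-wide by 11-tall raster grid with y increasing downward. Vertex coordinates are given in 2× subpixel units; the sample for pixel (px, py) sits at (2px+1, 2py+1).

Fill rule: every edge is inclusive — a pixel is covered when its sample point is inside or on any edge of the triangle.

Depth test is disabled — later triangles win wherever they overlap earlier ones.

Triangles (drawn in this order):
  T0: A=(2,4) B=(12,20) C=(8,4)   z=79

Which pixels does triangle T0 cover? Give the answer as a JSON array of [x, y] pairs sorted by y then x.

T0:
  2·area = 96  (B↔C swapped to make it positive)
  edge (2, 4)→(8, 4): d=(6,0) inclusive
  edge (8, 4)→(12, 20): d=(4,16) inclusive
  edge (12, 20)→(2, 4): d=(-10,-16) inclusive
    (1,2)@(3, 5): e=[6,84,6] → #
    (2,2)@(5, 5): e=[6,52,38] → #
    (3,2)@(7, 5): e=[6,20,70] → #
    (4,2)@(9, 5): e=[6,-12,102] → ·
    (1,3)@(3, 7): e=[18,92,-14] → ·
    (2,3)@(5, 7): e=[18,60,18] → #
    (4,3)@(9, 7): e=[18,-4,82] → ·
    (2,4)@(5, 9): e=[30,68,-2] → ·
    (3,4)@(7, 9): e=[30,36,30] → #
    (4,4)@(9, 9): e=[30,4,62] → #
    (5,4)@(11, 9): e=[30,-28,94] → ·
    (3,5)@(7, 11): e=[42,44,10] → #
  covered (12 px):
    · · · · · · ·
    · · · · · · ·
    · # # # · · ·
    · · # # · · ·
    · · · # # · ·
    · · · # # · ·
    · · · · # · ·
    · · · · # · ·
    · · · · · # ·
    · · · · · · ·
    · · · · · · ·

Answer: [[1,2],[2,2],[3,2],[2,3],[3,3],[3,4],[4,4],[3,5],[4,5],[4,6],[4,7],[5,8]]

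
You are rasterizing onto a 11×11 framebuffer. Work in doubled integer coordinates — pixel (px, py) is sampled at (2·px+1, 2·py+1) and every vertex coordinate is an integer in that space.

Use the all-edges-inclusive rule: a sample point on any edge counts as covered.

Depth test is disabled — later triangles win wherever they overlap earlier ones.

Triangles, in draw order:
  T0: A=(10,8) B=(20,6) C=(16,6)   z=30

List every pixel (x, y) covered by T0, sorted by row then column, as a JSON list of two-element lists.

T0:
  2·area = 8  (B↔C swapped to make it positive)
  edge (10, 8)→(16, 6): d=(6,-2) inclusive
  edge (16, 6)→(20, 6): d=(4,0) inclusive
  edge (20, 6)→(10, 8): d=(-10,2) inclusive
    (9,2)@(19, 5): e=[0,-4,12] → .  [on edge]
    (6,3)@(13, 7): e=[0,4,4] → X  [on edge]
    (7,3)@(15, 7): e=[4,4,0] → X  [on edge]
    (8,3)@(17, 7): e=[8,4,-4] → .
    (2,4)@(5, 9): e=[-4,12,0] → .  [on edge]
    (3,4)@(7, 9): e=[0,12,-4] → .  [on edge]
    (6,4)@(13, 9): e=[12,12,-16] → .
    (7,4)@(15, 9): e=[16,12,-20] → .
    (0,5)@(1, 11): e=[0,20,-12] → .  [on edge]
  covered (2 px):
    . . . . . . . . . . .
    . . . . . . . . . . .
    . . . . . . . . . . .
    . . . . . . X X . . .
    . . . . . . . . . . .
    . . . . . . . . . . .
    . . . . . . . . . . .
    . . . . . . . . . . .
    . . . . . . . . . . .
    . . . . . . . . . . .
    . . . . . . . . . . .

Answer: [[6,3],[7,3]]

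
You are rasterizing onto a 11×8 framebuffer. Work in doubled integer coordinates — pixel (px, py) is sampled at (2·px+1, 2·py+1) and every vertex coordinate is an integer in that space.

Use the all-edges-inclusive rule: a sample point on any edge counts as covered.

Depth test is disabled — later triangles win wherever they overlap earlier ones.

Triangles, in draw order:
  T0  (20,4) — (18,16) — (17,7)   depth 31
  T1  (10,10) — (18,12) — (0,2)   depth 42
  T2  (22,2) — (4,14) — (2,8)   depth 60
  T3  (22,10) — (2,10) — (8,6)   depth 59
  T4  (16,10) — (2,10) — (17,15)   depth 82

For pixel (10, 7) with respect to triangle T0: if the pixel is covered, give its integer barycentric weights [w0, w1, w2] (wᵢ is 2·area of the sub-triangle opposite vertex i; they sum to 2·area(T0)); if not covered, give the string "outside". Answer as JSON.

T0:
  2·area = 30
  edge (20, 4)→(18, 16): d=(-2,12) inclusive
  edge (18, 16)→(17, 7): d=(-1,-9) inclusive
  edge (17, 7)→(20, 4): d=(3,-3) inclusive
    (10,1)@(21, 3): e=[-10,40,0] → ·  [on edge]
    (9,2)@(19, 5): e=[10,20,0] → █  [on edge]
    (10,2)@(21, 5): e=[-14,38,6] → ·
    (8,3)@(17, 7): e=[30,0,0] → █  [on edge]
    (10,3)@(21, 7): e=[-18,36,12] → ·
    (7,4)@(15, 9): e=[50,-20,0] → ·  [on edge]
    (8,4)@(17, 9): e=[26,-2,6] → ·
    (9,4)@(19, 9): e=[2,16,12] → █
    (10,4)@(21, 9): e=[-22,34,18] → ·
    (6,5)@(13, 11): e=[70,-40,0] → ·  [on edge]
    (9,5)@(19, 11): e=[-2,14,18] → ·
    (5,6)@(11, 13): e=[90,-60,0] → ·  [on edge]
    (4,7)@(9, 15): e=[110,-80,0] → ·  [on edge]
  covered (4 px):
    · · · · · · · · · · ·
    · · · · · · · · · · ·
    · · · · · · · · · █ ·
    · · · · · · · · █ █ ·
    · · · · · · · · · █ ·
    · · · · · · · · · · ·
    · · · · · · · · · · ·
    · · · · · · · · · · ·
T1:
  2·area = 44  (B↔C swapped to make it positive)
  edge (10, 10)→(0, 2): d=(-10,-8) inclusive
  edge (0, 2)→(18, 12): d=(18,10) inclusive
  edge (18, 12)→(10, 10): d=(-8,-2) inclusive
    (2,2)@(5, 5): e=[10,4,30] → █
    (3,2)@(7, 5): e=[26,-16,34] → ·
    (2,3)@(5, 7): e=[-10,40,14] → ·
    (3,3)@(7, 7): e=[6,20,18] → █
    (4,3)@(9, 7): e=[22,0,22] → █  [on edge]
    (5,3)@(11, 7): e=[38,-20,26] → ·
    (3,4)@(7, 9): e=[-14,56,2] → ·
    (4,4)@(9, 9): e=[2,36,6] → █
    (5,4)@(11, 9): e=[18,16,10] → █
    (6,4)@(13, 9): e=[34,-4,14] → ·
    (4,5)@(9, 11): e=[-18,72,-10] → ·
    (5,5)@(11, 11): e=[-2,52,-6] → ·
  covered (6 px):
    · · · · · · · · · · ·
    · · · · · · · · · · ·
    · · █ · · · · · · · ·
    · · · █ █ · · · · · ·
    · · · · █ █ · · · · ·
    · · · · · · · █ · · ·
    · · · · · · · · · · ·
    · · · · · · · · · · ·
T2:
  2·area = 132
  edge (22, 2)→(4, 14): d=(-18,12) inclusive
  edge (4, 14)→(2, 8): d=(-2,-6) inclusive
  edge (2, 8)→(22, 2): d=(20,-6) inclusive
    (9,1)@(19, 3): e=[18,112,2] → █
    (10,1)@(21, 3): e=[-6,124,14] → ·
    (0,2)@(1, 5): e=[198,0,-66] → ·  [on edge]
    (6,2)@(13, 5): e=[54,72,6] → █
    (7,2)@(15, 5): e=[30,84,18] → █
    (8,2)@(17, 5): e=[6,96,30] → █
    (9,2)@(19, 5): e=[-18,108,42] → ·
    (3,3)@(7, 7): e=[90,32,10] → █
    (4,3)@(9, 7): e=[66,44,22] → █
    (5,3)@(11, 7): e=[42,56,34] → █
    (7,3)@(15, 7): e=[-6,80,58] → ·
    (8,3)@(17, 7): e=[-30,92,70] → ·
    (1,5)@(3, 11): e=[66,0,66] → █  [on edge]
  covered (17 px):
    · · · · · · · · · · ·
    · · · · · · · · · █ ·
    · · · · · · █ █ █ · ·
    · · · █ █ █ █ · · · ·
    · █ █ █ █ █ · · · · ·
    · █ █ █ · · · · · · ·
    · · █ · · · · · · · ·
    · · · · · · · · · · ·
T3:
  2·area = 80
  edge (22, 10)→(2, 10): d=(-20,0) inclusive
  edge (2, 10)→(8, 6): d=(6,-4) inclusive
  edge (8, 6)→(22, 10): d=(14,4) inclusive
    (3,3)@(7, 7): e=[60,2,18] → █
    (4,3)@(9, 7): e=[60,10,10] → █
    (5,3)@(11, 7): e=[60,18,2] → █
    (6,3)@(13, 7): e=[60,26,-6] → ·
    (2,4)@(5, 9): e=[20,6,54] → █
    (6,4)@(13, 9): e=[20,38,22] → █
    (7,4)@(15, 9): e=[20,46,14] → █
    (8,4)@(17, 9): e=[20,54,6] → █
    (9,4)@(19, 9): e=[20,62,-2] → ·
    (2,5)@(5, 11): e=[-20,18,82] → ·
    (3,5)@(7, 11): e=[-20,26,74] → ·
    (4,5)@(9, 11): e=[-20,34,66] → ·
  covered (10 px):
    · · · · · · · · · · ·
    · · · · · · · · · · ·
    · · · · · · · · · · ·
    · · · █ █ █ · · · · ·
    · · █ █ █ █ █ █ █ · ·
    · · · · · · · · · · ·
    · · · · · · · · · · ·
    · · · · · · · · · · ·
T4:
  2·area = 70  (B↔C swapped to make it positive)
  edge (16, 10)→(17, 15): d=(1,5) inclusive
  edge (17, 15)→(2, 10): d=(-15,-5) inclusive
  edge (2, 10)→(16, 10): d=(14,0) inclusive
    (7,2)@(15, 5): e=[0,140,-70] → ·  [on edge]
    (2,5)@(5, 11): e=[56,0,14] → █  [on edge]
    (3,5)@(7, 11): e=[46,10,14] → █
    (4,5)@(9, 11): e=[36,20,14] → █
    (5,5)@(11, 11): e=[26,30,14] → █
    (6,5)@(13, 11): e=[16,40,14] → █
    (7,5)@(15, 11): e=[6,50,14] → █
    (8,5)@(17, 11): e=[-4,60,14] → ·
    (2,6)@(5, 13): e=[58,-30,42] → ·
    (3,6)@(7, 13): e=[48,-20,42] → ·
    (4,6)@(9, 13): e=[38,-10,42] → ·
    (5,6)@(11, 13): e=[28,0,42] → █  [on edge]
    (8,7)@(17, 15): e=[0,0,70] → █  [on edge]
  covered (10 px):
    · · · · · · · · · · ·
    · · · · · · · · · · ·
    · · · · · · · · · · ·
    · · · · · · · · · · ·
    · · · · · · · · · · ·
    · · █ █ █ █ █ █ · · ·
    · · · · · █ █ █ · · ·
    · · · · · · · · █ · ·

Answer: "outside"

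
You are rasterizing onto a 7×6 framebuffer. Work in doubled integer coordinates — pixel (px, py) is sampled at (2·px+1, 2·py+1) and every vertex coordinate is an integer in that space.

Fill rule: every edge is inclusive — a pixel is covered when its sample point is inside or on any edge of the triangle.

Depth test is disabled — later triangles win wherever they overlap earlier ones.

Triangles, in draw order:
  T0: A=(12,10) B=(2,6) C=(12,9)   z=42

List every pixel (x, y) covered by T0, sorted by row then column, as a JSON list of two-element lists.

T0:
  2·area = 10
  edge (12, 10)→(2, 6): d=(-10,-4) inclusive
  edge (2, 6)→(12, 9): d=(10,3) inclusive
  edge (12, 9)→(12, 10): d=(0,1) inclusive
    (2,3)@(5, 7): e=[2,1,7] → #
    (3,3)@(7, 7): e=[10,-5,5] → ·
    (2,4)@(5, 9): e=[-18,21,7] → ·
    (5,4)@(11, 9): e=[6,3,1] → #
    (6,4)@(13, 9): e=[14,-3,-1] → ·
    (5,5)@(11, 11): e=[-14,23,1] → ·
  covered (2 px):
    · · · · · · ·
    · · · · · · ·
    · · · · · · ·
    · · # · · · ·
    · · · · · # ·
    · · · · · · ·

Final: [[2,3],[5,4]]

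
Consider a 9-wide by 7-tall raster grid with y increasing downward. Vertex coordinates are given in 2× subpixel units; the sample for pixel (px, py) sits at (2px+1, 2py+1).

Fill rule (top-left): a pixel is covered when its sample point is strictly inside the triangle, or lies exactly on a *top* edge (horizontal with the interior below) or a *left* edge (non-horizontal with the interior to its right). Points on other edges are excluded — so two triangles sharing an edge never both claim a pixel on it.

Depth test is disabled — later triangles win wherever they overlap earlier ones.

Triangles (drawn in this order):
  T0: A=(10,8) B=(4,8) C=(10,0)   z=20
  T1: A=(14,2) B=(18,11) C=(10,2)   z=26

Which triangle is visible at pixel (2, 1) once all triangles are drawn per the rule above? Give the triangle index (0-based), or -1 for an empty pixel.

T0:
  2·area = 48
  edge (10, 8)→(4, 8): d=(-6,0) right/bottom  bias=-1
  edge (4, 8)→(10, 0): d=(6,-8) top-left  bias=+0
  edge (10, 0)→(10, 8): d=(0,8) right/bottom  bias=-1
    (4,1)@(9, 3): e=[30,10,8] → X
    (5,1)@(11, 3): e=[30,26,-8] → .
    (3,2)@(7, 5): e=[18,6,24] → X
    (5,2)@(11, 5): e=[18,38,-8] → .
    (2,3)@(5, 7): e=[6,2,40] → X
    (5,3)@(11, 7): e=[6,50,-8] → .
    (2,4)@(5, 9): e=[-6,14,40] → .
    (3,4)@(7, 9): e=[-6,30,24] → .
    (4,4)@(9, 9): e=[-6,46,8] → .
  covered (6 px):
    . . . . . . . . .
    . . . . X . . . .
    . . . X X . . . .
    . . X X X . . . .
    . . . . . . . . .
    . . . . . . . . .
    . . . . . . . . .
T1:
  2·area = 36
  edge (14, 2)→(18, 11): d=(4,9) right/bottom  bias=-1
  edge (18, 11)→(10, 2): d=(-8,-9) top-left  bias=+0
  edge (10, 2)→(14, 2): d=(4,0) top-left  bias=+0
    (5,1)@(11, 3): e=[31,1,4] → X
    (6,1)@(13, 3): e=[13,19,4] → X
    (7,1)@(15, 3): e=[-5,37,4] → .
    (5,2)@(11, 5): e=[39,-15,12] → .
    (6,2)@(13, 5): e=[21,3,12] → X
    (7,2)@(15, 5): e=[3,21,12] → X
    (8,2)@(17, 5): e=[-15,39,12] → .
    (6,3)@(13, 7): e=[29,-13,20] → .
    (7,3)@(15, 7): e=[11,5,20] → X
    (8,3)@(17, 7): e=[-7,23,20] → .
    (7,4)@(15, 9): e=[19,-11,28] → .
    (8,4)@(17, 9): e=[1,7,28] → X
  covered (6 px):
    . . . . . . . . .
    . . . . . X X . .
    . . . . . . X X .
    . . . . . . . X .
    . . . . . . . . X
    . . . . . . . . .
    . . . . . . . . .

Z-buffer (winner per pixel, '.' = empty):
  . . . . . . . . .
  . . . . 0 1 1 . .
  . . . 0 0 . 1 1 .
  . . 0 0 0 . . 1 .
  . . . . . . . . 1
  . . . . . . . . .
  . . . . . . . . .

Answer: -1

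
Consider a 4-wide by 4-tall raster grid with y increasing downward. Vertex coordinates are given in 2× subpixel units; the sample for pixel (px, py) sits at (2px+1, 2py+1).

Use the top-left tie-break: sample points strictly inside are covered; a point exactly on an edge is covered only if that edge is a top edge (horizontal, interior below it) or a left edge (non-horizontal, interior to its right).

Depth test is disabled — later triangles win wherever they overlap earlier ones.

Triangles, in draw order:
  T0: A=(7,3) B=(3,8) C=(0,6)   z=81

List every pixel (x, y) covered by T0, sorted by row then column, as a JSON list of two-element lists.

T0:
  2·area = 23
  edge (7, 3)→(3, 8): d=(-4,5) right/bottom  bias=-1
  edge (3, 8)→(0, 6): d=(-3,-2) top-left  bias=+0
  edge (0, 6)→(7, 3): d=(7,-3) top-left  bias=+0
    (3,1)@(7, 3): e=[0,23,0] → ·  [on edge]
    (1,2)@(3, 5): e=[12,9,2] → #
    (2,2)@(5, 5): e=[2,13,8] → #
    (3,2)@(7, 5): e=[-8,17,14] → ·
    (1,3)@(3, 7): e=[4,3,16] → #
    (2,3)@(5, 7): e=[-6,7,22] → ·
  covered (3 px):
    · · · ·
    · · · ·
    · # # ·
    · # · ·

Answer: [[1,2],[2,2],[1,3]]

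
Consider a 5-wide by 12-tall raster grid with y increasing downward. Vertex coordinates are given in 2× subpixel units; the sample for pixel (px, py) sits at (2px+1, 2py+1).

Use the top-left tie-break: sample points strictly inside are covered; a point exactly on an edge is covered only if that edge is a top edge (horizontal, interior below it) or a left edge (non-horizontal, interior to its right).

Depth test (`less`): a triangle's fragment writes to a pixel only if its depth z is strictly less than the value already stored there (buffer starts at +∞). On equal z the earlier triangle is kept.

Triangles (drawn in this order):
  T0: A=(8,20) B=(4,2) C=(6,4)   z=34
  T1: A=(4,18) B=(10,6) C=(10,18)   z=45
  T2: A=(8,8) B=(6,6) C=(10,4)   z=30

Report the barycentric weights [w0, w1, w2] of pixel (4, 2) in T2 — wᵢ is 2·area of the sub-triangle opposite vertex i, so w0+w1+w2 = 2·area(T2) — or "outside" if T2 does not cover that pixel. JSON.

T0:
  2·area = 28
  edge (8, 20)→(4, 2): d=(-4,-18) top-left  bias=+0
  edge (4, 2)→(6, 4): d=(2,2) right/bottom  bias=-1
  edge (6, 4)→(8, 20): d=(2,16) right/bottom  bias=-1
    (1,0)@(3, 1): e=[-14,0,42] → .  [on edge]
    (2,1)@(5, 3): e=[14,0,14] → .  [on edge]
    (2,2)@(5, 5): e=[6,4,18] → X
    (3,2)@(7, 5): e=[42,0,-14] → .  [on edge]
    (2,3)@(5, 7): e=[-2,8,22] → .
    (4,3)@(9, 7): e=[70,0,-42] → .  [on edge]
    (3,6)@(7, 13): e=[10,16,2] → X
    (4,6)@(9, 13): e=[46,12,-30] → .
    (3,7)@(7, 15): e=[2,20,6] → X
    (4,7)@(9, 15): e=[38,16,-26] → .
    (3,8)@(7, 17): e=[-6,24,10] → .
  covered (3 px):
    . . . . .
    . . . . .
    . . X . .
    . . . . .
    . . . . .
    . . . . .
    . . . X .
    . . . X .
    . . . . .
    . . . . .
    . . . . .
    . . . . .
T1:
  2·area = 72
  edge (4, 18)→(10, 6): d=(6,-12) top-left  bias=+0
  edge (10, 6)→(10, 18): d=(0,12) right/bottom  bias=-1
  edge (10, 18)→(4, 18): d=(-6,0) right/bottom  bias=-1
    (4,4)@(9, 9): e=[6,12,54] → X
    (4,5)@(9, 11): e=[18,12,42] → X
    (3,6)@(7, 13): e=[6,36,30] → X
    (3,7)@(7, 15): e=[18,36,18] → X
    (2,8)@(5, 17): e=[6,60,6] → X
    (2,9)@(5, 19): e=[18,60,-6] → .
    (3,9)@(7, 19): e=[42,36,-6] → .
    (4,9)@(9, 19): e=[66,12,-6] → .
  covered (9 px):
    . . . . .
    . . . . .
    . . . . .
    . . . . .
    . . . . X
    . . . . X
    . . . X X
    . . . X X
    . . X X X
    . . . . .
    . . . . .
    . . . . .
T2:
  2·area = 12
  edge (8, 8)→(6, 6): d=(-2,-2) top-left  bias=+0
  edge (6, 6)→(10, 4): d=(4,-2) top-left  bias=+0
  edge (10, 4)→(8, 8): d=(-2,4) right/bottom  bias=-1
    (0,0)@(1, 1): e=[0,-30,42] → .  [on edge]
    (1,1)@(3, 3): e=[0,-18,30] → .  [on edge]
    (2,2)@(5, 5): e=[0,-6,18] → .  [on edge]
    (4,2)@(9, 5): e=[8,2,2] → X
    (3,3)@(7, 7): e=[0,6,6] → X  [on edge]
    (4,3)@(9, 7): e=[4,10,-2] → .
    (3,4)@(7, 9): e=[-4,14,2] → .
    (4,4)@(9, 9): e=[0,18,-6] → .  [on edge]
  covered (2 px):
    . . . . .
    . . . . .
    . . . . X
    . . . X .
    . . . . .
    . . . . .
    . . . . .
    . . . . .
    . . . . .
    . . . . .
    . . . . .
    . . . . .

Result: [2,2,8]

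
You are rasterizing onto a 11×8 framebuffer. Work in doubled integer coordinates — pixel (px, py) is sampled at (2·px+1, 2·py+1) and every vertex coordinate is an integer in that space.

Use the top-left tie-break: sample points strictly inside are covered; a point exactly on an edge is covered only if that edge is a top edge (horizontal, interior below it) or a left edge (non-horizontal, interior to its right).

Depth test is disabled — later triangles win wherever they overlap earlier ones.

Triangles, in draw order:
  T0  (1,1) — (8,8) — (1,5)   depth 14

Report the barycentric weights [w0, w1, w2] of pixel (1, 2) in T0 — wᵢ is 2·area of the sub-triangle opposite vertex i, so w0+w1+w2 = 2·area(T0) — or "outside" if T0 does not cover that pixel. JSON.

T0:
  2·area = 28
  edge (1, 1)→(8, 8): d=(7,7) right/bottom  bias=-1
  edge (8, 8)→(1, 5): d=(-7,-3) top-left  bias=+0
  edge (1, 5)→(1, 1): d=(0,-4) top-left  bias=+0
    (0,0)@(1, 1): e=[0,28,0] → ·  [on edge]
    (0,1)@(1, 3): e=[14,14,0] → █  [on edge]
    (1,1)@(3, 3): e=[0,20,8] → ·  [on edge]
    (0,2)@(1, 5): e=[28,0,0] → █  [on edge]
    (1,2)@(3, 5): e=[14,6,8] → █
    (2,2)@(5, 5): e=[0,12,16] → ·  [on edge]
    (0,3)@(1, 7): e=[42,-14,0] → ·  [on edge]
    (1,3)@(3, 7): e=[28,-8,8] → ·
    (3,3)@(7, 7): e=[0,4,24] → ·  [on edge]
    (0,4)@(1, 9): e=[56,-28,0] → ·  [on edge]
    (4,4)@(9, 9): e=[0,-4,32] → ·  [on edge]
    (0,5)@(1, 11): e=[70,-42,0] → ·  [on edge]
    (5,5)@(11, 11): e=[0,-12,40] → ·  [on edge]
    (7,5)@(15, 11): e=[-28,0,56] → ·  [on edge]
    (0,6)@(1, 13): e=[84,-56,0] → ·  [on edge]
    (6,6)@(13, 13): e=[0,-20,48] → ·  [on edge]
    (0,7)@(1, 15): e=[98,-70,0] → ·  [on edge]
    (7,7)@(15, 15): e=[0,-28,56] → ·  [on edge]
  covered (3 px):
    · · · · · · · · · · ·
    █ · · · · · · · · · ·
    █ █ · · · · · · · · ·
    · · · · · · · · · · ·
    · · · · · · · · · · ·
    · · · · · · · · · · ·
    · · · · · · · · · · ·
    · · · · · · · · · · ·

Final: [6,8,14]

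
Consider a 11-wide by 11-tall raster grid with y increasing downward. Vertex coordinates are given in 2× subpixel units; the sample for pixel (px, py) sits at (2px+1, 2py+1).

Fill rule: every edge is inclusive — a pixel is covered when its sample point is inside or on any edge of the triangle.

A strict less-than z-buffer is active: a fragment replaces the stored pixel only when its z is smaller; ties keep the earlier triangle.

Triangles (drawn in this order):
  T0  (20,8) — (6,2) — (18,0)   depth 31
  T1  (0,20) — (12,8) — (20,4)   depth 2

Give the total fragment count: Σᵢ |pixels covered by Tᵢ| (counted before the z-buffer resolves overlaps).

T0:
  2·area = 100
  edge (20, 8)→(6, 2): d=(-14,-6) inclusive
  edge (6, 2)→(18, 0): d=(12,-2) inclusive
  edge (18, 0)→(20, 8): d=(2,8) inclusive
    (6,0)@(13, 1): e=[56,2,42] → #
    (7,0)@(15, 1): e=[68,6,26] → #
    (8,0)@(17, 1): e=[80,10,10] → #
    (9,0)@(19, 1): e=[92,14,-6] → ·
    (4,1)@(9, 3): e=[4,18,78] → #
    (5,1)@(11, 3): e=[16,22,62] → #
    (9,1)@(19, 3): e=[64,38,-2] → ·
    (4,2)@(9, 5): e=[-24,42,82] → ·
    (5,2)@(11, 5): e=[-12,46,66] → ·
    (6,2)@(13, 5): e=[0,50,50] → #  [on edge]
    (9,2)@(19, 5): e=[36,62,2] → #
    (10,2)@(21, 5): e=[48,66,-14] → ·
  covered (13 px):
    · · · · · · # # # · ·
    · · · · # # # # # · ·
    · · · · · · # # # # ·
    · · · · · · · · · # ·
    · · · · · · · · · · ·
    · · · · · · · · · · ·
    · · · · · · · · · · ·
    · · · · · · · · · · ·
    · · · · · · · · · · ·
    · · · · · · · · · · ·
    · · · · · · · · · · ·
T1:
  2·area = 48
  edge (0, 20)→(12, 8): d=(12,-12) inclusive
  edge (12, 8)→(20, 4): d=(8,-4) inclusive
  edge (20, 4)→(0, 20): d=(-20,16) inclusive
    (9,0)@(19, 1): e=[0,-28,76] → ·  [on edge]
    (8,1)@(17, 3): e=[0,-20,68] → ·  [on edge]
    (7,2)@(15, 5): e=[0,-12,60] → ·  [on edge]
    (6,3)@(13, 7): e=[0,-4,52] → ·  [on edge]
    (7,3)@(15, 7): e=[24,4,20] → #
    (8,3)@(17, 7): e=[48,12,-12] → ·
    (5,4)@(11, 9): e=[0,4,44] → #  [on edge]
    (6,4)@(13, 9): e=[24,12,12] → #
    (7,4)@(15, 9): e=[48,20,-20] → ·
    (4,5)@(9, 11): e=[0,12,36] → #  [on edge]
    (6,5)@(13, 11): e=[48,28,-28] → ·
    (3,6)@(7, 13): e=[0,20,28] → #  [on edge]
    (2,7)@(5, 15): e=[0,28,20] → #  [on edge]
    (1,8)@(3, 17): e=[0,36,12] → #  [on edge]
    (0,9)@(1, 19): e=[0,44,4] → #  [on edge]
  covered (9 px):
    · · · · · · · · · · ·
    · · · · · · · · · · ·
    · · · · · · · · · · ·
    · · · · · · · # · · ·
    · · · · · # # · · · ·
    · · · · # # · · · · ·
    · · · # · · · · · · ·
    · · # · · · · · · · ·
    · # · · · · · · · · ·
    # · · · · · · · · · ·
    · · · · · · · · · · ·

Result: 22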